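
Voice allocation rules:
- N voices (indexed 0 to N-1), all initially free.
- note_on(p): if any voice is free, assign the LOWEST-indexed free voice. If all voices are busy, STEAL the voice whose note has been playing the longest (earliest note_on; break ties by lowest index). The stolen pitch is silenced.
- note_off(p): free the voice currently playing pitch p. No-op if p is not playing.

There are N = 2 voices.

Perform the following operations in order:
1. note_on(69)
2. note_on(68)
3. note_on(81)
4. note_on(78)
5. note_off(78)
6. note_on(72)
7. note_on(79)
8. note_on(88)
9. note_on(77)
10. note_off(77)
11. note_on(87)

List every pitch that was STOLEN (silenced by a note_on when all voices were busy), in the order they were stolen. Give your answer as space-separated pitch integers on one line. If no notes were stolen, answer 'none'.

Op 1: note_on(69): voice 0 is free -> assigned | voices=[69 -]
Op 2: note_on(68): voice 1 is free -> assigned | voices=[69 68]
Op 3: note_on(81): all voices busy, STEAL voice 0 (pitch 69, oldest) -> assign | voices=[81 68]
Op 4: note_on(78): all voices busy, STEAL voice 1 (pitch 68, oldest) -> assign | voices=[81 78]
Op 5: note_off(78): free voice 1 | voices=[81 -]
Op 6: note_on(72): voice 1 is free -> assigned | voices=[81 72]
Op 7: note_on(79): all voices busy, STEAL voice 0 (pitch 81, oldest) -> assign | voices=[79 72]
Op 8: note_on(88): all voices busy, STEAL voice 1 (pitch 72, oldest) -> assign | voices=[79 88]
Op 9: note_on(77): all voices busy, STEAL voice 0 (pitch 79, oldest) -> assign | voices=[77 88]
Op 10: note_off(77): free voice 0 | voices=[- 88]
Op 11: note_on(87): voice 0 is free -> assigned | voices=[87 88]

Answer: 69 68 81 72 79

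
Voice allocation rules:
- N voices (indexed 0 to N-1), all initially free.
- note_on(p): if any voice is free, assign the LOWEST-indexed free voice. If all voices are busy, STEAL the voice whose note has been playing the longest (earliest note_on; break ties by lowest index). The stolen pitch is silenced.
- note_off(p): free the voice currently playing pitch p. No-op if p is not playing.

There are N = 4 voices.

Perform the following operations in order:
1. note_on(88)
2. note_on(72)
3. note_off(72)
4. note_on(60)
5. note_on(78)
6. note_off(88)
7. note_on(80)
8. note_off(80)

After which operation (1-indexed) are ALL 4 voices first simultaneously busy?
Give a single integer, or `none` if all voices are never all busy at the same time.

Op 1: note_on(88): voice 0 is free -> assigned | voices=[88 - - -]
Op 2: note_on(72): voice 1 is free -> assigned | voices=[88 72 - -]
Op 3: note_off(72): free voice 1 | voices=[88 - - -]
Op 4: note_on(60): voice 1 is free -> assigned | voices=[88 60 - -]
Op 5: note_on(78): voice 2 is free -> assigned | voices=[88 60 78 -]
Op 6: note_off(88): free voice 0 | voices=[- 60 78 -]
Op 7: note_on(80): voice 0 is free -> assigned | voices=[80 60 78 -]
Op 8: note_off(80): free voice 0 | voices=[- 60 78 -]

Answer: none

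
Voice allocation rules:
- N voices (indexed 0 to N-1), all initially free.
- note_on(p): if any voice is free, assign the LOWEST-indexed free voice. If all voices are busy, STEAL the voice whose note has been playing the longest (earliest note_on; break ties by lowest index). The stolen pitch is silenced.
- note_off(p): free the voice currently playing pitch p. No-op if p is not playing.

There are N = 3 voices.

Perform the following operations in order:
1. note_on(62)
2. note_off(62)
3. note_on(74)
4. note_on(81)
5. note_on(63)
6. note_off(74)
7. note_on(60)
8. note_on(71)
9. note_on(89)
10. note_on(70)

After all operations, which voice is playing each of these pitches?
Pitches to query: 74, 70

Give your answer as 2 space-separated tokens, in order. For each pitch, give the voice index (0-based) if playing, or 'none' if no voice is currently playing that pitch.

Op 1: note_on(62): voice 0 is free -> assigned | voices=[62 - -]
Op 2: note_off(62): free voice 0 | voices=[- - -]
Op 3: note_on(74): voice 0 is free -> assigned | voices=[74 - -]
Op 4: note_on(81): voice 1 is free -> assigned | voices=[74 81 -]
Op 5: note_on(63): voice 2 is free -> assigned | voices=[74 81 63]
Op 6: note_off(74): free voice 0 | voices=[- 81 63]
Op 7: note_on(60): voice 0 is free -> assigned | voices=[60 81 63]
Op 8: note_on(71): all voices busy, STEAL voice 1 (pitch 81, oldest) -> assign | voices=[60 71 63]
Op 9: note_on(89): all voices busy, STEAL voice 2 (pitch 63, oldest) -> assign | voices=[60 71 89]
Op 10: note_on(70): all voices busy, STEAL voice 0 (pitch 60, oldest) -> assign | voices=[70 71 89]

Answer: none 0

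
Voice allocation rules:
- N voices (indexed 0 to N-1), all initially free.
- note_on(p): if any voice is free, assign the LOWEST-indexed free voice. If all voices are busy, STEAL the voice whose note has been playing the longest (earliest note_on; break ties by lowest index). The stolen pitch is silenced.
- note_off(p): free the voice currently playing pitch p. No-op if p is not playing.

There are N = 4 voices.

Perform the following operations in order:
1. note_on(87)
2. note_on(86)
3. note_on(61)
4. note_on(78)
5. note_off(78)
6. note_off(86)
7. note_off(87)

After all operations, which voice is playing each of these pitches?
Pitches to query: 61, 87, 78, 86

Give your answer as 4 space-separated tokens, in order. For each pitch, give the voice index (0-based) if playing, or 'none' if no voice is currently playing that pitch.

Answer: 2 none none none

Derivation:
Op 1: note_on(87): voice 0 is free -> assigned | voices=[87 - - -]
Op 2: note_on(86): voice 1 is free -> assigned | voices=[87 86 - -]
Op 3: note_on(61): voice 2 is free -> assigned | voices=[87 86 61 -]
Op 4: note_on(78): voice 3 is free -> assigned | voices=[87 86 61 78]
Op 5: note_off(78): free voice 3 | voices=[87 86 61 -]
Op 6: note_off(86): free voice 1 | voices=[87 - 61 -]
Op 7: note_off(87): free voice 0 | voices=[- - 61 -]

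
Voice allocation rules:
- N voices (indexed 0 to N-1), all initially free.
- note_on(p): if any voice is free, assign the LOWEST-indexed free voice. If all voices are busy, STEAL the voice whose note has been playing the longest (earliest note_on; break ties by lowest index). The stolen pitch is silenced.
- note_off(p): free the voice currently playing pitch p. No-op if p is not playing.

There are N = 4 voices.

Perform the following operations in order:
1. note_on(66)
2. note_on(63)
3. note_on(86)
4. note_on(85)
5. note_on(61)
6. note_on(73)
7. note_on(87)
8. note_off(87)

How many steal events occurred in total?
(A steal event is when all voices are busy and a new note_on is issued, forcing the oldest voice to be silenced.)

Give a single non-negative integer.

Answer: 3

Derivation:
Op 1: note_on(66): voice 0 is free -> assigned | voices=[66 - - -]
Op 2: note_on(63): voice 1 is free -> assigned | voices=[66 63 - -]
Op 3: note_on(86): voice 2 is free -> assigned | voices=[66 63 86 -]
Op 4: note_on(85): voice 3 is free -> assigned | voices=[66 63 86 85]
Op 5: note_on(61): all voices busy, STEAL voice 0 (pitch 66, oldest) -> assign | voices=[61 63 86 85]
Op 6: note_on(73): all voices busy, STEAL voice 1 (pitch 63, oldest) -> assign | voices=[61 73 86 85]
Op 7: note_on(87): all voices busy, STEAL voice 2 (pitch 86, oldest) -> assign | voices=[61 73 87 85]
Op 8: note_off(87): free voice 2 | voices=[61 73 - 85]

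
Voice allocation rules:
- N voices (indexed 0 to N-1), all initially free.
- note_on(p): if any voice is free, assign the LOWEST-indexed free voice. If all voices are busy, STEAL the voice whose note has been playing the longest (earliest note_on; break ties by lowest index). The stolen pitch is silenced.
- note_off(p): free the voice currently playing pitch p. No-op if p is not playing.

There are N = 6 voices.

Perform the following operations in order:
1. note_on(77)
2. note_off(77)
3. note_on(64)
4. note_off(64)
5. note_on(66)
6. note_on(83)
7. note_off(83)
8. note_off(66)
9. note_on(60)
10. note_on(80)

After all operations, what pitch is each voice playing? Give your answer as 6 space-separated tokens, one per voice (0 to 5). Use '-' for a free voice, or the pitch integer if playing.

Op 1: note_on(77): voice 0 is free -> assigned | voices=[77 - - - - -]
Op 2: note_off(77): free voice 0 | voices=[- - - - - -]
Op 3: note_on(64): voice 0 is free -> assigned | voices=[64 - - - - -]
Op 4: note_off(64): free voice 0 | voices=[- - - - - -]
Op 5: note_on(66): voice 0 is free -> assigned | voices=[66 - - - - -]
Op 6: note_on(83): voice 1 is free -> assigned | voices=[66 83 - - - -]
Op 7: note_off(83): free voice 1 | voices=[66 - - - - -]
Op 8: note_off(66): free voice 0 | voices=[- - - - - -]
Op 9: note_on(60): voice 0 is free -> assigned | voices=[60 - - - - -]
Op 10: note_on(80): voice 1 is free -> assigned | voices=[60 80 - - - -]

Answer: 60 80 - - - -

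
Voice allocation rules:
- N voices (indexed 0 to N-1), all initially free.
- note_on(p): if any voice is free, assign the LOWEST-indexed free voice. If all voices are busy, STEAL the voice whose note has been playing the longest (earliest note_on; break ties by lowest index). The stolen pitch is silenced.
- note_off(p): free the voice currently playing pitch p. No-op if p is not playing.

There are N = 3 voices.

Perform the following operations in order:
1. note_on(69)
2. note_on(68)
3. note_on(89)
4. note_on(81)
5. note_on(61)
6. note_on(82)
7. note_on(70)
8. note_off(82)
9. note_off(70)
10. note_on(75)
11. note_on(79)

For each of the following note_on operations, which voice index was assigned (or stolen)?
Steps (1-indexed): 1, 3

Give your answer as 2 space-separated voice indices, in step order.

Op 1: note_on(69): voice 0 is free -> assigned | voices=[69 - -]
Op 2: note_on(68): voice 1 is free -> assigned | voices=[69 68 -]
Op 3: note_on(89): voice 2 is free -> assigned | voices=[69 68 89]
Op 4: note_on(81): all voices busy, STEAL voice 0 (pitch 69, oldest) -> assign | voices=[81 68 89]
Op 5: note_on(61): all voices busy, STEAL voice 1 (pitch 68, oldest) -> assign | voices=[81 61 89]
Op 6: note_on(82): all voices busy, STEAL voice 2 (pitch 89, oldest) -> assign | voices=[81 61 82]
Op 7: note_on(70): all voices busy, STEAL voice 0 (pitch 81, oldest) -> assign | voices=[70 61 82]
Op 8: note_off(82): free voice 2 | voices=[70 61 -]
Op 9: note_off(70): free voice 0 | voices=[- 61 -]
Op 10: note_on(75): voice 0 is free -> assigned | voices=[75 61 -]
Op 11: note_on(79): voice 2 is free -> assigned | voices=[75 61 79]

Answer: 0 2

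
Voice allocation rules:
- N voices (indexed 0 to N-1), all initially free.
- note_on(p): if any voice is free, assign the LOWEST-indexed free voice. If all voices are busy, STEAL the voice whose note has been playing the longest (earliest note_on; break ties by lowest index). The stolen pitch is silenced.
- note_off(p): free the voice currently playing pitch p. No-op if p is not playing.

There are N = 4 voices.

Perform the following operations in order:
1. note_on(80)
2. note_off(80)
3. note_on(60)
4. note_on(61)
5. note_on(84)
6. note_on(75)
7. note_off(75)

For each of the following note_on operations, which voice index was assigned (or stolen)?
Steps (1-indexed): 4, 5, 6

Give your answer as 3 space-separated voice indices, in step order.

Op 1: note_on(80): voice 0 is free -> assigned | voices=[80 - - -]
Op 2: note_off(80): free voice 0 | voices=[- - - -]
Op 3: note_on(60): voice 0 is free -> assigned | voices=[60 - - -]
Op 4: note_on(61): voice 1 is free -> assigned | voices=[60 61 - -]
Op 5: note_on(84): voice 2 is free -> assigned | voices=[60 61 84 -]
Op 6: note_on(75): voice 3 is free -> assigned | voices=[60 61 84 75]
Op 7: note_off(75): free voice 3 | voices=[60 61 84 -]

Answer: 1 2 3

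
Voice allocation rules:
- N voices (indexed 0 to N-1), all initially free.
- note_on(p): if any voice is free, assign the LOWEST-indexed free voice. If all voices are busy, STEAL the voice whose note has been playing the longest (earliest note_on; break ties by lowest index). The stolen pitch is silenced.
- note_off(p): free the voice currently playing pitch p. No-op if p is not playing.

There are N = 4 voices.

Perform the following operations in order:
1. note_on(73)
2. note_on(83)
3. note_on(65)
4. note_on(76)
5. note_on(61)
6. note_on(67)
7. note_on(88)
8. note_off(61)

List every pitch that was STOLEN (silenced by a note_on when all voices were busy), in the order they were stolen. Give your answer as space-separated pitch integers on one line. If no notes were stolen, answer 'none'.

Answer: 73 83 65

Derivation:
Op 1: note_on(73): voice 0 is free -> assigned | voices=[73 - - -]
Op 2: note_on(83): voice 1 is free -> assigned | voices=[73 83 - -]
Op 3: note_on(65): voice 2 is free -> assigned | voices=[73 83 65 -]
Op 4: note_on(76): voice 3 is free -> assigned | voices=[73 83 65 76]
Op 5: note_on(61): all voices busy, STEAL voice 0 (pitch 73, oldest) -> assign | voices=[61 83 65 76]
Op 6: note_on(67): all voices busy, STEAL voice 1 (pitch 83, oldest) -> assign | voices=[61 67 65 76]
Op 7: note_on(88): all voices busy, STEAL voice 2 (pitch 65, oldest) -> assign | voices=[61 67 88 76]
Op 8: note_off(61): free voice 0 | voices=[- 67 88 76]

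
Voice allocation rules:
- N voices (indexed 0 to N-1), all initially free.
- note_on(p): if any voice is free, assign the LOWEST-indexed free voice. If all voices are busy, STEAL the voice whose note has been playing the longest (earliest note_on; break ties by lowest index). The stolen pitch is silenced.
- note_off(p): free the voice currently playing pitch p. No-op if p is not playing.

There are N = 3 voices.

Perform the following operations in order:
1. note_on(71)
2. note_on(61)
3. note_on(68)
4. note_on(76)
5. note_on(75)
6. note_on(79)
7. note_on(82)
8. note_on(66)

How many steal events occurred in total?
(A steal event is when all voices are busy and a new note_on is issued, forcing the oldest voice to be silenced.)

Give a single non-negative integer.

Op 1: note_on(71): voice 0 is free -> assigned | voices=[71 - -]
Op 2: note_on(61): voice 1 is free -> assigned | voices=[71 61 -]
Op 3: note_on(68): voice 2 is free -> assigned | voices=[71 61 68]
Op 4: note_on(76): all voices busy, STEAL voice 0 (pitch 71, oldest) -> assign | voices=[76 61 68]
Op 5: note_on(75): all voices busy, STEAL voice 1 (pitch 61, oldest) -> assign | voices=[76 75 68]
Op 6: note_on(79): all voices busy, STEAL voice 2 (pitch 68, oldest) -> assign | voices=[76 75 79]
Op 7: note_on(82): all voices busy, STEAL voice 0 (pitch 76, oldest) -> assign | voices=[82 75 79]
Op 8: note_on(66): all voices busy, STEAL voice 1 (pitch 75, oldest) -> assign | voices=[82 66 79]

Answer: 5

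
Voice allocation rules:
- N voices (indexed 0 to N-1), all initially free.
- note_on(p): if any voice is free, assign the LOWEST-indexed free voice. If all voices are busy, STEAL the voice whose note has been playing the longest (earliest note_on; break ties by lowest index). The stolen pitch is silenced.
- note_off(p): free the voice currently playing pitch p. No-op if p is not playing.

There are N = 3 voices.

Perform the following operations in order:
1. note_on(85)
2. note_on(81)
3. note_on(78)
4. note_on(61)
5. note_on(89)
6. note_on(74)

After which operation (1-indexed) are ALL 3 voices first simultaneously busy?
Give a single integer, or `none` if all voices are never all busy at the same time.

Answer: 3

Derivation:
Op 1: note_on(85): voice 0 is free -> assigned | voices=[85 - -]
Op 2: note_on(81): voice 1 is free -> assigned | voices=[85 81 -]
Op 3: note_on(78): voice 2 is free -> assigned | voices=[85 81 78]
Op 4: note_on(61): all voices busy, STEAL voice 0 (pitch 85, oldest) -> assign | voices=[61 81 78]
Op 5: note_on(89): all voices busy, STEAL voice 1 (pitch 81, oldest) -> assign | voices=[61 89 78]
Op 6: note_on(74): all voices busy, STEAL voice 2 (pitch 78, oldest) -> assign | voices=[61 89 74]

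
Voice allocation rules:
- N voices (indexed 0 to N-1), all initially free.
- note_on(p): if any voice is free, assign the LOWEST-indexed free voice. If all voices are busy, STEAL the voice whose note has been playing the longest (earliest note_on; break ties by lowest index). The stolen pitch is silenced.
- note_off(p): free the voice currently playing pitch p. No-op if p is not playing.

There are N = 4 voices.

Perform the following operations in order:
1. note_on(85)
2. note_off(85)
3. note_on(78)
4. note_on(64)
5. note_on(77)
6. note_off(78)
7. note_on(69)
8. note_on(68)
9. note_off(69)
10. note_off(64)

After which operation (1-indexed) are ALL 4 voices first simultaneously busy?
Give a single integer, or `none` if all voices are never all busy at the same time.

Op 1: note_on(85): voice 0 is free -> assigned | voices=[85 - - -]
Op 2: note_off(85): free voice 0 | voices=[- - - -]
Op 3: note_on(78): voice 0 is free -> assigned | voices=[78 - - -]
Op 4: note_on(64): voice 1 is free -> assigned | voices=[78 64 - -]
Op 5: note_on(77): voice 2 is free -> assigned | voices=[78 64 77 -]
Op 6: note_off(78): free voice 0 | voices=[- 64 77 -]
Op 7: note_on(69): voice 0 is free -> assigned | voices=[69 64 77 -]
Op 8: note_on(68): voice 3 is free -> assigned | voices=[69 64 77 68]
Op 9: note_off(69): free voice 0 | voices=[- 64 77 68]
Op 10: note_off(64): free voice 1 | voices=[- - 77 68]

Answer: 8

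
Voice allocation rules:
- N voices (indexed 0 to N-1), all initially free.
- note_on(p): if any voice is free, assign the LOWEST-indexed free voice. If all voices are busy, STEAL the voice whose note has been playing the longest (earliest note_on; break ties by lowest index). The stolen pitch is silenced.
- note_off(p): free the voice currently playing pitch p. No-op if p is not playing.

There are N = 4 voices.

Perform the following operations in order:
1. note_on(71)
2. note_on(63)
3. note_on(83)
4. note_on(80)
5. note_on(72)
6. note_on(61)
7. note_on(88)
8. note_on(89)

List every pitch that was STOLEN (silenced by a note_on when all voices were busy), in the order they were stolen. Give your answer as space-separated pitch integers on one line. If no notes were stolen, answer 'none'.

Op 1: note_on(71): voice 0 is free -> assigned | voices=[71 - - -]
Op 2: note_on(63): voice 1 is free -> assigned | voices=[71 63 - -]
Op 3: note_on(83): voice 2 is free -> assigned | voices=[71 63 83 -]
Op 4: note_on(80): voice 3 is free -> assigned | voices=[71 63 83 80]
Op 5: note_on(72): all voices busy, STEAL voice 0 (pitch 71, oldest) -> assign | voices=[72 63 83 80]
Op 6: note_on(61): all voices busy, STEAL voice 1 (pitch 63, oldest) -> assign | voices=[72 61 83 80]
Op 7: note_on(88): all voices busy, STEAL voice 2 (pitch 83, oldest) -> assign | voices=[72 61 88 80]
Op 8: note_on(89): all voices busy, STEAL voice 3 (pitch 80, oldest) -> assign | voices=[72 61 88 89]

Answer: 71 63 83 80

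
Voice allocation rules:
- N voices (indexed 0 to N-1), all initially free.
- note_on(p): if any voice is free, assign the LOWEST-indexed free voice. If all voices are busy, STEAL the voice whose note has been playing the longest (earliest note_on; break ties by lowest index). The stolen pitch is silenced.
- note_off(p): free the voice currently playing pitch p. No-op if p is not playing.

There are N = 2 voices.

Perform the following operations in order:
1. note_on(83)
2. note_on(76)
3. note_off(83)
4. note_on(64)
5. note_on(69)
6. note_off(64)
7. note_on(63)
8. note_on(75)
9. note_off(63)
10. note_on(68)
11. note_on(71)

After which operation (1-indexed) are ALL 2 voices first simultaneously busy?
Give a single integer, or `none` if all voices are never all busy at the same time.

Answer: 2

Derivation:
Op 1: note_on(83): voice 0 is free -> assigned | voices=[83 -]
Op 2: note_on(76): voice 1 is free -> assigned | voices=[83 76]
Op 3: note_off(83): free voice 0 | voices=[- 76]
Op 4: note_on(64): voice 0 is free -> assigned | voices=[64 76]
Op 5: note_on(69): all voices busy, STEAL voice 1 (pitch 76, oldest) -> assign | voices=[64 69]
Op 6: note_off(64): free voice 0 | voices=[- 69]
Op 7: note_on(63): voice 0 is free -> assigned | voices=[63 69]
Op 8: note_on(75): all voices busy, STEAL voice 1 (pitch 69, oldest) -> assign | voices=[63 75]
Op 9: note_off(63): free voice 0 | voices=[- 75]
Op 10: note_on(68): voice 0 is free -> assigned | voices=[68 75]
Op 11: note_on(71): all voices busy, STEAL voice 1 (pitch 75, oldest) -> assign | voices=[68 71]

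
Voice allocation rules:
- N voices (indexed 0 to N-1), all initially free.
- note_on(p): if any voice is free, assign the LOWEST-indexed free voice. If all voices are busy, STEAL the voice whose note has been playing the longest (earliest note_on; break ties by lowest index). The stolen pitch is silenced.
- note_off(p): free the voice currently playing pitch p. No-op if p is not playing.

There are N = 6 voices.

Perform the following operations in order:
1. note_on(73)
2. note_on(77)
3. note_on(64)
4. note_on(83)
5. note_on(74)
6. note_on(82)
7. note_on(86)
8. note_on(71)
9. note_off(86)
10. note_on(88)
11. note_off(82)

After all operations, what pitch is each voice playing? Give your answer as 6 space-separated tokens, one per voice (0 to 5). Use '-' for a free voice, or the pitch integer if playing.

Answer: 88 71 64 83 74 -

Derivation:
Op 1: note_on(73): voice 0 is free -> assigned | voices=[73 - - - - -]
Op 2: note_on(77): voice 1 is free -> assigned | voices=[73 77 - - - -]
Op 3: note_on(64): voice 2 is free -> assigned | voices=[73 77 64 - - -]
Op 4: note_on(83): voice 3 is free -> assigned | voices=[73 77 64 83 - -]
Op 5: note_on(74): voice 4 is free -> assigned | voices=[73 77 64 83 74 -]
Op 6: note_on(82): voice 5 is free -> assigned | voices=[73 77 64 83 74 82]
Op 7: note_on(86): all voices busy, STEAL voice 0 (pitch 73, oldest) -> assign | voices=[86 77 64 83 74 82]
Op 8: note_on(71): all voices busy, STEAL voice 1 (pitch 77, oldest) -> assign | voices=[86 71 64 83 74 82]
Op 9: note_off(86): free voice 0 | voices=[- 71 64 83 74 82]
Op 10: note_on(88): voice 0 is free -> assigned | voices=[88 71 64 83 74 82]
Op 11: note_off(82): free voice 5 | voices=[88 71 64 83 74 -]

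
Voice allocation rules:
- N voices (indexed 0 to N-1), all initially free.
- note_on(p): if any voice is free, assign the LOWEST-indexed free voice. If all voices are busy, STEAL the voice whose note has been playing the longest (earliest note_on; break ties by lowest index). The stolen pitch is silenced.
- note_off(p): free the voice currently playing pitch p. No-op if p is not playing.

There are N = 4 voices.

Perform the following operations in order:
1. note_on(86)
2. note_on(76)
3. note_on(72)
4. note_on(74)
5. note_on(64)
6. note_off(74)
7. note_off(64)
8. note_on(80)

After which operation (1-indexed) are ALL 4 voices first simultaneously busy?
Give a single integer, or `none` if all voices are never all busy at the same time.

Op 1: note_on(86): voice 0 is free -> assigned | voices=[86 - - -]
Op 2: note_on(76): voice 1 is free -> assigned | voices=[86 76 - -]
Op 3: note_on(72): voice 2 is free -> assigned | voices=[86 76 72 -]
Op 4: note_on(74): voice 3 is free -> assigned | voices=[86 76 72 74]
Op 5: note_on(64): all voices busy, STEAL voice 0 (pitch 86, oldest) -> assign | voices=[64 76 72 74]
Op 6: note_off(74): free voice 3 | voices=[64 76 72 -]
Op 7: note_off(64): free voice 0 | voices=[- 76 72 -]
Op 8: note_on(80): voice 0 is free -> assigned | voices=[80 76 72 -]

Answer: 4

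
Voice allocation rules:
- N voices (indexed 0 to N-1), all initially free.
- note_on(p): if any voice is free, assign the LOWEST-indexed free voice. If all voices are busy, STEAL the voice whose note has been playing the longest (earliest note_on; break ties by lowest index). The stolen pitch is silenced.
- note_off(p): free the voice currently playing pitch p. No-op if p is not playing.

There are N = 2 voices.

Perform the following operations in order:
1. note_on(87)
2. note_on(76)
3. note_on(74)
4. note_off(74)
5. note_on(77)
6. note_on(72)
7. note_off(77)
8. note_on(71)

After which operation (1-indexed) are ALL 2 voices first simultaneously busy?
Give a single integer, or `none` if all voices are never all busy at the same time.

Op 1: note_on(87): voice 0 is free -> assigned | voices=[87 -]
Op 2: note_on(76): voice 1 is free -> assigned | voices=[87 76]
Op 3: note_on(74): all voices busy, STEAL voice 0 (pitch 87, oldest) -> assign | voices=[74 76]
Op 4: note_off(74): free voice 0 | voices=[- 76]
Op 5: note_on(77): voice 0 is free -> assigned | voices=[77 76]
Op 6: note_on(72): all voices busy, STEAL voice 1 (pitch 76, oldest) -> assign | voices=[77 72]
Op 7: note_off(77): free voice 0 | voices=[- 72]
Op 8: note_on(71): voice 0 is free -> assigned | voices=[71 72]

Answer: 2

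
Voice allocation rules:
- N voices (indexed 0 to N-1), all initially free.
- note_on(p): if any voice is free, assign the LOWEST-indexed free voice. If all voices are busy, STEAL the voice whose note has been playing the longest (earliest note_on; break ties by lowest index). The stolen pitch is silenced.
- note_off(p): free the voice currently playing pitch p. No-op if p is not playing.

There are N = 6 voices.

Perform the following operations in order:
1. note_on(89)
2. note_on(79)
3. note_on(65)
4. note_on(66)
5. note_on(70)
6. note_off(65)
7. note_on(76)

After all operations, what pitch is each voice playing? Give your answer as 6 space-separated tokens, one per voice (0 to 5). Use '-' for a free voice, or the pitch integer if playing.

Answer: 89 79 76 66 70 -

Derivation:
Op 1: note_on(89): voice 0 is free -> assigned | voices=[89 - - - - -]
Op 2: note_on(79): voice 1 is free -> assigned | voices=[89 79 - - - -]
Op 3: note_on(65): voice 2 is free -> assigned | voices=[89 79 65 - - -]
Op 4: note_on(66): voice 3 is free -> assigned | voices=[89 79 65 66 - -]
Op 5: note_on(70): voice 4 is free -> assigned | voices=[89 79 65 66 70 -]
Op 6: note_off(65): free voice 2 | voices=[89 79 - 66 70 -]
Op 7: note_on(76): voice 2 is free -> assigned | voices=[89 79 76 66 70 -]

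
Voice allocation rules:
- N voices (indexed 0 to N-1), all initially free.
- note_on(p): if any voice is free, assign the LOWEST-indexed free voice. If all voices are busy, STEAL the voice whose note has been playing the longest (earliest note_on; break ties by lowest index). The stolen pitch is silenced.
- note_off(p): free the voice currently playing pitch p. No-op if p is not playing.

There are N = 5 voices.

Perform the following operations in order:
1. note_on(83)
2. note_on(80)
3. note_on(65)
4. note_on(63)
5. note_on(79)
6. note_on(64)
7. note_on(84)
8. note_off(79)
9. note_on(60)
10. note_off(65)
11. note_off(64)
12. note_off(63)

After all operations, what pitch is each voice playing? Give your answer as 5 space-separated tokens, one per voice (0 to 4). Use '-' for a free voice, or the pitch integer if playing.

Op 1: note_on(83): voice 0 is free -> assigned | voices=[83 - - - -]
Op 2: note_on(80): voice 1 is free -> assigned | voices=[83 80 - - -]
Op 3: note_on(65): voice 2 is free -> assigned | voices=[83 80 65 - -]
Op 4: note_on(63): voice 3 is free -> assigned | voices=[83 80 65 63 -]
Op 5: note_on(79): voice 4 is free -> assigned | voices=[83 80 65 63 79]
Op 6: note_on(64): all voices busy, STEAL voice 0 (pitch 83, oldest) -> assign | voices=[64 80 65 63 79]
Op 7: note_on(84): all voices busy, STEAL voice 1 (pitch 80, oldest) -> assign | voices=[64 84 65 63 79]
Op 8: note_off(79): free voice 4 | voices=[64 84 65 63 -]
Op 9: note_on(60): voice 4 is free -> assigned | voices=[64 84 65 63 60]
Op 10: note_off(65): free voice 2 | voices=[64 84 - 63 60]
Op 11: note_off(64): free voice 0 | voices=[- 84 - 63 60]
Op 12: note_off(63): free voice 3 | voices=[- 84 - - 60]

Answer: - 84 - - 60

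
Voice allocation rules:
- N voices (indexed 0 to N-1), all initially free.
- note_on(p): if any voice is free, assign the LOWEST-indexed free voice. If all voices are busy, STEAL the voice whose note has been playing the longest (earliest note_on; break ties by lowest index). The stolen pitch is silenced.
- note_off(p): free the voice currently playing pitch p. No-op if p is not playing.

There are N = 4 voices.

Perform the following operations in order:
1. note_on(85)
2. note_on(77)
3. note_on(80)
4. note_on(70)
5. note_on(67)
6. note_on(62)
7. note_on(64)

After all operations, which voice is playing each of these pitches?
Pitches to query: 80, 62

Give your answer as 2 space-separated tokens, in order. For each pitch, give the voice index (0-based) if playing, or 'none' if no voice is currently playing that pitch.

Op 1: note_on(85): voice 0 is free -> assigned | voices=[85 - - -]
Op 2: note_on(77): voice 1 is free -> assigned | voices=[85 77 - -]
Op 3: note_on(80): voice 2 is free -> assigned | voices=[85 77 80 -]
Op 4: note_on(70): voice 3 is free -> assigned | voices=[85 77 80 70]
Op 5: note_on(67): all voices busy, STEAL voice 0 (pitch 85, oldest) -> assign | voices=[67 77 80 70]
Op 6: note_on(62): all voices busy, STEAL voice 1 (pitch 77, oldest) -> assign | voices=[67 62 80 70]
Op 7: note_on(64): all voices busy, STEAL voice 2 (pitch 80, oldest) -> assign | voices=[67 62 64 70]

Answer: none 1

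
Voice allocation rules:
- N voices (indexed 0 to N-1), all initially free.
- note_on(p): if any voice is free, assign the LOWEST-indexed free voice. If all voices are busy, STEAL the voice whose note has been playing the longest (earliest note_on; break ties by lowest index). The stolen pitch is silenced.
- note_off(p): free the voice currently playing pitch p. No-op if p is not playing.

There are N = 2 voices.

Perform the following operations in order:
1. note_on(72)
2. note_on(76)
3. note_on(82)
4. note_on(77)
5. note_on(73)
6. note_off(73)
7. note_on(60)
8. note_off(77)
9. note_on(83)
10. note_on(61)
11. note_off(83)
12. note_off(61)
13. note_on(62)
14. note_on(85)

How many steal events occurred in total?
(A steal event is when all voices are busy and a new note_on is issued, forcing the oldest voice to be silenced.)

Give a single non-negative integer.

Op 1: note_on(72): voice 0 is free -> assigned | voices=[72 -]
Op 2: note_on(76): voice 1 is free -> assigned | voices=[72 76]
Op 3: note_on(82): all voices busy, STEAL voice 0 (pitch 72, oldest) -> assign | voices=[82 76]
Op 4: note_on(77): all voices busy, STEAL voice 1 (pitch 76, oldest) -> assign | voices=[82 77]
Op 5: note_on(73): all voices busy, STEAL voice 0 (pitch 82, oldest) -> assign | voices=[73 77]
Op 6: note_off(73): free voice 0 | voices=[- 77]
Op 7: note_on(60): voice 0 is free -> assigned | voices=[60 77]
Op 8: note_off(77): free voice 1 | voices=[60 -]
Op 9: note_on(83): voice 1 is free -> assigned | voices=[60 83]
Op 10: note_on(61): all voices busy, STEAL voice 0 (pitch 60, oldest) -> assign | voices=[61 83]
Op 11: note_off(83): free voice 1 | voices=[61 -]
Op 12: note_off(61): free voice 0 | voices=[- -]
Op 13: note_on(62): voice 0 is free -> assigned | voices=[62 -]
Op 14: note_on(85): voice 1 is free -> assigned | voices=[62 85]

Answer: 4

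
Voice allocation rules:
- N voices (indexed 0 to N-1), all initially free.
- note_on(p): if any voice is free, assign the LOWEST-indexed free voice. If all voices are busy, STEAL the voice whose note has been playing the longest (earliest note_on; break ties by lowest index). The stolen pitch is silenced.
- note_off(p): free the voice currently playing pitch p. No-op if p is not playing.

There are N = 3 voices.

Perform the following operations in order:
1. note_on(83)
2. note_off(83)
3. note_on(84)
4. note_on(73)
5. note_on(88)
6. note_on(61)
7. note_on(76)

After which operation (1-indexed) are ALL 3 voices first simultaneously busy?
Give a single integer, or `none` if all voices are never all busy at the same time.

Answer: 5

Derivation:
Op 1: note_on(83): voice 0 is free -> assigned | voices=[83 - -]
Op 2: note_off(83): free voice 0 | voices=[- - -]
Op 3: note_on(84): voice 0 is free -> assigned | voices=[84 - -]
Op 4: note_on(73): voice 1 is free -> assigned | voices=[84 73 -]
Op 5: note_on(88): voice 2 is free -> assigned | voices=[84 73 88]
Op 6: note_on(61): all voices busy, STEAL voice 0 (pitch 84, oldest) -> assign | voices=[61 73 88]
Op 7: note_on(76): all voices busy, STEAL voice 1 (pitch 73, oldest) -> assign | voices=[61 76 88]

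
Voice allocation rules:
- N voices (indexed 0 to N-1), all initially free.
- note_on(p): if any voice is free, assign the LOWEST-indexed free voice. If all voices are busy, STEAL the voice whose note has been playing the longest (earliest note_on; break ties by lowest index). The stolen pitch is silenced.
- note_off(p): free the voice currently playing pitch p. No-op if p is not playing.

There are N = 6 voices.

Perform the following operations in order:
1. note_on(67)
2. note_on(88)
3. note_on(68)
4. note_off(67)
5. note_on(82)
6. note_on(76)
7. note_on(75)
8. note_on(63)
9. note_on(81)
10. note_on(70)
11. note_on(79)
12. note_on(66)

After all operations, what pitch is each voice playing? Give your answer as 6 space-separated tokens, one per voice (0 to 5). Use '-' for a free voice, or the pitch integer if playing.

Answer: 79 81 70 66 75 63

Derivation:
Op 1: note_on(67): voice 0 is free -> assigned | voices=[67 - - - - -]
Op 2: note_on(88): voice 1 is free -> assigned | voices=[67 88 - - - -]
Op 3: note_on(68): voice 2 is free -> assigned | voices=[67 88 68 - - -]
Op 4: note_off(67): free voice 0 | voices=[- 88 68 - - -]
Op 5: note_on(82): voice 0 is free -> assigned | voices=[82 88 68 - - -]
Op 6: note_on(76): voice 3 is free -> assigned | voices=[82 88 68 76 - -]
Op 7: note_on(75): voice 4 is free -> assigned | voices=[82 88 68 76 75 -]
Op 8: note_on(63): voice 5 is free -> assigned | voices=[82 88 68 76 75 63]
Op 9: note_on(81): all voices busy, STEAL voice 1 (pitch 88, oldest) -> assign | voices=[82 81 68 76 75 63]
Op 10: note_on(70): all voices busy, STEAL voice 2 (pitch 68, oldest) -> assign | voices=[82 81 70 76 75 63]
Op 11: note_on(79): all voices busy, STEAL voice 0 (pitch 82, oldest) -> assign | voices=[79 81 70 76 75 63]
Op 12: note_on(66): all voices busy, STEAL voice 3 (pitch 76, oldest) -> assign | voices=[79 81 70 66 75 63]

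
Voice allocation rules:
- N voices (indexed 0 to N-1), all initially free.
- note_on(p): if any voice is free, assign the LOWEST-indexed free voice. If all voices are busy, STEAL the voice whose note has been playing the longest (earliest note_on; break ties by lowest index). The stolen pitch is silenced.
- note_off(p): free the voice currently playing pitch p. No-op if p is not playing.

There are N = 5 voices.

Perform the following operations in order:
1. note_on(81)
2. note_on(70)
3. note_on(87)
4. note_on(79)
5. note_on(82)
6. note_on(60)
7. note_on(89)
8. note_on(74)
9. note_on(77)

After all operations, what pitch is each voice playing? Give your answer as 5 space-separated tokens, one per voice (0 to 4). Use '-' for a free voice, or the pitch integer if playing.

Answer: 60 89 74 77 82

Derivation:
Op 1: note_on(81): voice 0 is free -> assigned | voices=[81 - - - -]
Op 2: note_on(70): voice 1 is free -> assigned | voices=[81 70 - - -]
Op 3: note_on(87): voice 2 is free -> assigned | voices=[81 70 87 - -]
Op 4: note_on(79): voice 3 is free -> assigned | voices=[81 70 87 79 -]
Op 5: note_on(82): voice 4 is free -> assigned | voices=[81 70 87 79 82]
Op 6: note_on(60): all voices busy, STEAL voice 0 (pitch 81, oldest) -> assign | voices=[60 70 87 79 82]
Op 7: note_on(89): all voices busy, STEAL voice 1 (pitch 70, oldest) -> assign | voices=[60 89 87 79 82]
Op 8: note_on(74): all voices busy, STEAL voice 2 (pitch 87, oldest) -> assign | voices=[60 89 74 79 82]
Op 9: note_on(77): all voices busy, STEAL voice 3 (pitch 79, oldest) -> assign | voices=[60 89 74 77 82]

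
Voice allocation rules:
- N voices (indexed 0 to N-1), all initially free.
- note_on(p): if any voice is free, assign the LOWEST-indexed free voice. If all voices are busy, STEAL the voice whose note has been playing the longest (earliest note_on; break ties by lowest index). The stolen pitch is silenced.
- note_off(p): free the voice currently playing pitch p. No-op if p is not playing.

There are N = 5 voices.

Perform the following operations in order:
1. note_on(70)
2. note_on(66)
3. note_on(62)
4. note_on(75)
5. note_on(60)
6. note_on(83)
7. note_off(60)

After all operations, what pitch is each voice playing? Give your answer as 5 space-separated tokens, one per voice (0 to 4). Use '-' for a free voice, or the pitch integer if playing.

Answer: 83 66 62 75 -

Derivation:
Op 1: note_on(70): voice 0 is free -> assigned | voices=[70 - - - -]
Op 2: note_on(66): voice 1 is free -> assigned | voices=[70 66 - - -]
Op 3: note_on(62): voice 2 is free -> assigned | voices=[70 66 62 - -]
Op 4: note_on(75): voice 3 is free -> assigned | voices=[70 66 62 75 -]
Op 5: note_on(60): voice 4 is free -> assigned | voices=[70 66 62 75 60]
Op 6: note_on(83): all voices busy, STEAL voice 0 (pitch 70, oldest) -> assign | voices=[83 66 62 75 60]
Op 7: note_off(60): free voice 4 | voices=[83 66 62 75 -]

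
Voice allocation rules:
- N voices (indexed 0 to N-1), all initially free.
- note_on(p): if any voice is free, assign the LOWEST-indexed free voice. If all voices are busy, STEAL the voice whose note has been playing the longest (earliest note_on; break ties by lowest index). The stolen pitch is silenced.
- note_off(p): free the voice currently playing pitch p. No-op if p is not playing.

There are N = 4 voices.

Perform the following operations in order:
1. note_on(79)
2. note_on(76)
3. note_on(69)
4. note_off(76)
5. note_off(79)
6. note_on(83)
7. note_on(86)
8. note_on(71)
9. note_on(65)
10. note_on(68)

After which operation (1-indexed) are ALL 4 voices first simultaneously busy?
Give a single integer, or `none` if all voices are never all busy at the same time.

Answer: 8

Derivation:
Op 1: note_on(79): voice 0 is free -> assigned | voices=[79 - - -]
Op 2: note_on(76): voice 1 is free -> assigned | voices=[79 76 - -]
Op 3: note_on(69): voice 2 is free -> assigned | voices=[79 76 69 -]
Op 4: note_off(76): free voice 1 | voices=[79 - 69 -]
Op 5: note_off(79): free voice 0 | voices=[- - 69 -]
Op 6: note_on(83): voice 0 is free -> assigned | voices=[83 - 69 -]
Op 7: note_on(86): voice 1 is free -> assigned | voices=[83 86 69 -]
Op 8: note_on(71): voice 3 is free -> assigned | voices=[83 86 69 71]
Op 9: note_on(65): all voices busy, STEAL voice 2 (pitch 69, oldest) -> assign | voices=[83 86 65 71]
Op 10: note_on(68): all voices busy, STEAL voice 0 (pitch 83, oldest) -> assign | voices=[68 86 65 71]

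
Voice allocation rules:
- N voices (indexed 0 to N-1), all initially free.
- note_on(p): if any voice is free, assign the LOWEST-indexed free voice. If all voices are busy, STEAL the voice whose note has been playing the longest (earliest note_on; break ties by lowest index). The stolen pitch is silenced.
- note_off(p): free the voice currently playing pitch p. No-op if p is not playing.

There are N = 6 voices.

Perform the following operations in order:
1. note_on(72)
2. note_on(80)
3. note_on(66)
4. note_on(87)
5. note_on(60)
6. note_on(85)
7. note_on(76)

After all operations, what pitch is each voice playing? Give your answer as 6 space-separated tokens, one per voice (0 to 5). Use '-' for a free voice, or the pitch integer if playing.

Answer: 76 80 66 87 60 85

Derivation:
Op 1: note_on(72): voice 0 is free -> assigned | voices=[72 - - - - -]
Op 2: note_on(80): voice 1 is free -> assigned | voices=[72 80 - - - -]
Op 3: note_on(66): voice 2 is free -> assigned | voices=[72 80 66 - - -]
Op 4: note_on(87): voice 3 is free -> assigned | voices=[72 80 66 87 - -]
Op 5: note_on(60): voice 4 is free -> assigned | voices=[72 80 66 87 60 -]
Op 6: note_on(85): voice 5 is free -> assigned | voices=[72 80 66 87 60 85]
Op 7: note_on(76): all voices busy, STEAL voice 0 (pitch 72, oldest) -> assign | voices=[76 80 66 87 60 85]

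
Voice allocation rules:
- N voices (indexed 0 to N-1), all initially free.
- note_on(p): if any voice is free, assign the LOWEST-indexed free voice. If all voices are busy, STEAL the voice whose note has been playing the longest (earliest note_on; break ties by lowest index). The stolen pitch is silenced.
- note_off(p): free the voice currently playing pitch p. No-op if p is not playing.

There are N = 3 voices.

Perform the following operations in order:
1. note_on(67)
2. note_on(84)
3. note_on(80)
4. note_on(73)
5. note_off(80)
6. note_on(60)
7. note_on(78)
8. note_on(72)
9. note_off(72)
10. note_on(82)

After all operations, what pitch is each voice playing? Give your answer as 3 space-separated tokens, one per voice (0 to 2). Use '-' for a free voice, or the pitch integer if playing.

Op 1: note_on(67): voice 0 is free -> assigned | voices=[67 - -]
Op 2: note_on(84): voice 1 is free -> assigned | voices=[67 84 -]
Op 3: note_on(80): voice 2 is free -> assigned | voices=[67 84 80]
Op 4: note_on(73): all voices busy, STEAL voice 0 (pitch 67, oldest) -> assign | voices=[73 84 80]
Op 5: note_off(80): free voice 2 | voices=[73 84 -]
Op 6: note_on(60): voice 2 is free -> assigned | voices=[73 84 60]
Op 7: note_on(78): all voices busy, STEAL voice 1 (pitch 84, oldest) -> assign | voices=[73 78 60]
Op 8: note_on(72): all voices busy, STEAL voice 0 (pitch 73, oldest) -> assign | voices=[72 78 60]
Op 9: note_off(72): free voice 0 | voices=[- 78 60]
Op 10: note_on(82): voice 0 is free -> assigned | voices=[82 78 60]

Answer: 82 78 60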